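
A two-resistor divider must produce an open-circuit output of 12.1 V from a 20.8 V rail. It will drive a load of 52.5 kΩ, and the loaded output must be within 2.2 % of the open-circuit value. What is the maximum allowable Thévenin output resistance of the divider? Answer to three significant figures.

Loading drop = R_th/(R_th + R_L) ≤ 0.0220, so R_th ≤ R_L · ε/(1−ε) = 52.5 kΩ × 0.0220/0.9780 = 1.18 kΩ.
(Any R1, R2 with R2/(R1+R2) = 0.582 and R1‖R2 ≤ 1.18 kΩ will meet the spec.)

R_th ≤ 1.18 kΩ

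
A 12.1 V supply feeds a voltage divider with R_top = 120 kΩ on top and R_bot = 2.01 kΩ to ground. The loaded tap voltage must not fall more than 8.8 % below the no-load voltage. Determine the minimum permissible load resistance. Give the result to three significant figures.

Output resistance R_th = R_top‖R_bot = (120 × 2.01)/122.0 = 1.977 kΩ.
The fractional drop is R_th/(R_th + R_L); requiring this ≤ 0.0880 gives R_L ≥ R_th(1/0.0880 − 1) = 1.977 × 10.36 = 20.5 kΩ.

R_L(min) ≈ 20.5 kΩ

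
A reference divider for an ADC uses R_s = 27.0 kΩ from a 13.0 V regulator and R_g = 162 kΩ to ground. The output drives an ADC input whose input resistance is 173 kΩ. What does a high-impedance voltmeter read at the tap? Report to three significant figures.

V_out ≈ 9.83 V

The load sits in parallel with R_g: R_g‖R_L = (162 × 173) / (162 + 173) = 83.66 kΩ.
V_out = 13.0 × 83.66 / (27.0 + 83.66) = 13.0 × 83.66/110.7 = 9.83 V.
(Unloaded it would have been 11.1 V.)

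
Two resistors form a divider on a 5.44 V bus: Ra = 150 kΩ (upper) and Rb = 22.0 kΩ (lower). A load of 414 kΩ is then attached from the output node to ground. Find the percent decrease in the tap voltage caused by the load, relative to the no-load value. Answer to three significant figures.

The divider's output (Thévenin) resistance is Ra‖Rb = 19.19 kΩ.
Fractional drop under load = R_th/(R_th + R_L) = 19.19 / (19.19 + 414) = 0.04429.
So the output falls by 4.43 %.

4.43 %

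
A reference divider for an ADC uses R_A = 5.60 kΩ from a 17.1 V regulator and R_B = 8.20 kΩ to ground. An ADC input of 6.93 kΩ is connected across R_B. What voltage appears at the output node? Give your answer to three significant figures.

V_out ≈ 6.86 V

The load sits in parallel with R_B: R_B‖R_L = (8.20 × 6.93) / (8.20 + 6.93) = 3.756 kΩ.
V_out = 17.1 × 3.756 / (5.60 + 3.756) = 17.1 × 3.756/9.356 = 6.86 V.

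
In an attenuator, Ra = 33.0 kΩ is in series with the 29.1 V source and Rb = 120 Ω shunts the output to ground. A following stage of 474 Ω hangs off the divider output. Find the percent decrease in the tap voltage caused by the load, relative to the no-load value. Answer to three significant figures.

The divider's output (Thévenin) resistance is Ra‖Rb = 119.6 Ω.
Fractional drop under load = R_th/(R_th + R_L) = 119.6 / (119.6 + 474) = 0.2014.
So the output falls by 20.1 %.

20.1 %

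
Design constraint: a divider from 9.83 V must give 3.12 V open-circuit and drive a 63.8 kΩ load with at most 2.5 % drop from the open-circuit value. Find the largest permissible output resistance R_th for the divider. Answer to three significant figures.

Loading drop = R_th/(R_th + R_L) ≤ 0.0250, so R_th ≤ R_L · ε/(1−ε) = 63.8 kΩ × 0.0250/0.9750 = 1.64 kΩ.

R_th ≤ 1.64 kΩ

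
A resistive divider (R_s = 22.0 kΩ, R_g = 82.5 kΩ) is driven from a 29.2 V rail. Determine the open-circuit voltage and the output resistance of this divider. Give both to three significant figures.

V_th = 23.1 V, R_th = 17.4 kΩ

V_th is the open-circuit tap voltage: 29.2 × 82.5/(22.0 + 82.5) = 23.1 V.
With the supply zeroed, R_s and R_g appear in parallel from the tap: R_th = R_s‖R_g = (22.0 × 82.5)/104.5 = 17.4 kΩ.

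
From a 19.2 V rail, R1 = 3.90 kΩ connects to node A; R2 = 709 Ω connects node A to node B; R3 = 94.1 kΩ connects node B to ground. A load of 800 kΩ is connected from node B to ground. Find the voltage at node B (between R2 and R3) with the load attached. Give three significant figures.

V ≈ 18.2 V

At node B, R3 is in parallel with the load: R3‖R_L = 84200 Ω.
Below node A the resistance is R2 + (R3‖R_L) = 84910 Ω, so V_A = 19.2 × 84910/88810 = 18.36 V.
Then V_B = V_A × (R3‖R_L)/(R2 + R3‖R_L) = 18.36 × 84200/84910 = 18.2 V.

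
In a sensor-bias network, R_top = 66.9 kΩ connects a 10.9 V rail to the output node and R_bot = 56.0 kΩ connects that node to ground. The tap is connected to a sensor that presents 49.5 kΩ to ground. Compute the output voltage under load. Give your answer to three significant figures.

The load sits in parallel with R_bot: R_bot‖R_L = (56.0 × 49.5) / (56.0 + 49.5) = 26.27 kΩ.
V_out = 10.9 × 26.27 / (66.9 + 26.27) = 10.9 × 26.27/93.17 = 3.07 V.

V_out ≈ 3.07 V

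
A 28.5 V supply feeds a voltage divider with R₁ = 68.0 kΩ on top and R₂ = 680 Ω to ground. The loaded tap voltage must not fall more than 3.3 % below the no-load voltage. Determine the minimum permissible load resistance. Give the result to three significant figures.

R_L(min) ≈ 19.7 kΩ

Output resistance R_th = R₁‖R₂ = (68000 × 680)/68680 = 673.3 Ω.
The fractional drop is R_th/(R_th + R_L); requiring this ≤ 0.0330 gives R_L ≥ R_th(1/0.0330 − 1) = 673.3 × 29.30 = 19.7 kΩ.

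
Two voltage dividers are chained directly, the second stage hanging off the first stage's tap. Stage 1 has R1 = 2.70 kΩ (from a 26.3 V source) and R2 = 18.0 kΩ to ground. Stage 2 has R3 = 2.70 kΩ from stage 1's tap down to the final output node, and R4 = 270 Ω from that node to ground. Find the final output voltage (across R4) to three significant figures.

Stage 2 presents R3+R4 = 2970 Ω as a load on stage 1's tap.
Stage 1's lower leg becomes R2‖(R3+R4) = 2549 Ω, so V_mid = 26.3 × 2549/5249 = 12.77 V.
Stage 2 is itself unloaded: V_out = V_mid × R4/(R3+R4) = 12.77 × 270/2970 = 1.16 V.

V_out ≈ 1.16 V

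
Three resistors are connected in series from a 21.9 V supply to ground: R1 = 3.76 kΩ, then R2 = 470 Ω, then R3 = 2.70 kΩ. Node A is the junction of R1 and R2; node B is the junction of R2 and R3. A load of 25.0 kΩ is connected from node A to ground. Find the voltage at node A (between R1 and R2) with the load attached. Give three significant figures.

Below node A the series string R2+R3 = 3170 Ω sits in parallel with the 25000 Ω load: 2813 Ω.
V_A = 21.9 × 2813/(3760 + 2813) = 9.37 V.

V ≈ 9.37 V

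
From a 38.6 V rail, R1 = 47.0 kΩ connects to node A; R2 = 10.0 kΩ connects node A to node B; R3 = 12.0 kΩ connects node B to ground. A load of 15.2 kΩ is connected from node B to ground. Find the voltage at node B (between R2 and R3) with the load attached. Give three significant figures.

At node B, R3 is in parallel with the load: R3‖R_L = 6.706 kΩ.
Below node A the resistance is R2 + (R3‖R_L) = 16.71 kΩ, so V_A = 38.6 × 16.71/63.71 = 10.12 V.
Then V_B = V_A × (R3‖R_L)/(R2 + R3‖R_L) = 10.12 × 6.706/16.71 = 4.06 V.

V ≈ 4.06 V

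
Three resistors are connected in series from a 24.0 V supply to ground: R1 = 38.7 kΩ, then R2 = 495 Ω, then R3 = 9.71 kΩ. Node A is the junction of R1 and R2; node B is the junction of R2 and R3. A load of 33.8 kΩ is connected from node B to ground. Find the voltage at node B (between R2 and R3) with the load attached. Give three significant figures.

At node B, R3 is in parallel with the load: R3‖R_L = 7543 Ω.
Below node A the resistance is R2 + (R3‖R_L) = 8038 Ω, so V_A = 24.0 × 8038/46740 = 4.128 V.
Then V_B = V_A × (R3‖R_L)/(R2 + R3‖R_L) = 4.128 × 7543/8038 = 3.87 V.

V ≈ 3.87 V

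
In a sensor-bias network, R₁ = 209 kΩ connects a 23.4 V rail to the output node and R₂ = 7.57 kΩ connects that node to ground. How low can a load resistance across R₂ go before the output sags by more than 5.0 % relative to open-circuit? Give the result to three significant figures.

Output resistance R_th = R₁‖R₂ = (209 × 7.57)/216.6 = 7.305 kΩ.
The fractional drop is R_th/(R_th + R_L); requiring this ≤ 0.0500 gives R_L ≥ R_th(1/0.0500 − 1) = 7.305 × 19.00 = 139 kΩ.

R_L(min) ≈ 139 kΩ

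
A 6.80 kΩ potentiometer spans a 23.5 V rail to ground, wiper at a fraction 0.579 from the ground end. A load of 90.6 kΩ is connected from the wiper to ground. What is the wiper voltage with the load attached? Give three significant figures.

The wiper splits the pot into (1−α)R = 2.863 kΩ above and αR = 3.937 kΩ below.
Lower section ‖ load = 3.773 kΩ.
V_wiper = 23.5 × 3.773/(2.863 + 3.773) = 13.4 V.

V ≈ 13.4 V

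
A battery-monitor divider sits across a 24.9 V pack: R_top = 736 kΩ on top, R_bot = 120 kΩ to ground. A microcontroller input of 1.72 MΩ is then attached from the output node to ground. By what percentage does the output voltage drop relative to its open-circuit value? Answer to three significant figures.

The divider's output (Thévenin) resistance is R_top‖R_bot = 103.2 kΩ.
Fractional drop under load = R_th/(R_th + R_L) = 103.2 / (103.2 + 1720) = 0.05659.
So the output falls by 5.66 %.

5.66 %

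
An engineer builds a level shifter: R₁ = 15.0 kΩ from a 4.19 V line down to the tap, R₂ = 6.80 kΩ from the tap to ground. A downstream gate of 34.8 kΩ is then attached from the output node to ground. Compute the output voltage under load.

The load sits in parallel with R₂: R₂‖R_L = (6.80 × 34.8) / (6.80 + 34.8) = 5.688 kΩ.
V_out = 4.19 × 5.688 / (15.0 + 5.688) = 4.19 × 5.688/20.69 = 1.15 V.

V_out ≈ 1.15 V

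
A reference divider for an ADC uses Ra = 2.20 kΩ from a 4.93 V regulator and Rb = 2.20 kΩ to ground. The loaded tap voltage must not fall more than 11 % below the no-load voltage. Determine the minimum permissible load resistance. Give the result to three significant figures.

Output resistance R_th = Ra‖Rb = (2.20 × 2.20)/4.400 = 1.100 kΩ.
The fractional drop is R_th/(R_th + R_L); requiring this ≤ 0.110 gives R_L ≥ R_th(1/0.110 − 1) = 1.100 × 8.091 = 8.90 kΩ.

R_L(min) ≈ 8.90 kΩ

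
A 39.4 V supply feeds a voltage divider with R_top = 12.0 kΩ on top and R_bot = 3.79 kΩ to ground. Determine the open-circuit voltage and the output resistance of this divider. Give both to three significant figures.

V_th is the open-circuit tap voltage: 39.4 × 3.79/(12.0 + 3.79) = 9.46 V.
With the supply zeroed, R_top and R_bot appear in parallel from the tap: R_th = R_top‖R_bot = (12.0 × 3.79)/15.79 = 2.88 kΩ.

V_th = 9.46 V, R_th = 2.88 kΩ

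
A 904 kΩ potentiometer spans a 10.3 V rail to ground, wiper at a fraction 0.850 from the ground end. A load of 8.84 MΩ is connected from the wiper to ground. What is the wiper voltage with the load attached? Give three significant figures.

V ≈ 8.64 V

The wiper splits the pot into (1−α)R = 135.6 kΩ above and αR = 768.4 kΩ below.
Lower section ‖ load = 706.9 kΩ.
V_wiper = 10.3 × 706.9/(135.6 + 706.9) = 8.64 V.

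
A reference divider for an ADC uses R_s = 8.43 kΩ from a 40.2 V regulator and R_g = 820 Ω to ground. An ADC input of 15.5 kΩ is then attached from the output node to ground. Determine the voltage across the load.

V_out ≈ 3.40 V

The load sits in parallel with R_g: R_g‖R_L = (820 × 15500) / (820 + 15500) = 778.8 Ω.
V_out = 40.2 × 778.8 / (8430 + 778.8) = 40.2 × 778.8/9209 = 3.40 V.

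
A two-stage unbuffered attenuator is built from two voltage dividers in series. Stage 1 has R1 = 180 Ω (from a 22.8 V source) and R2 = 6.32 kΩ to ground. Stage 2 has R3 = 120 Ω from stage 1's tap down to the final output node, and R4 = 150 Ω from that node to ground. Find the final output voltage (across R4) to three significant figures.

Stage 2 presents R3+R4 = 270.0 Ω as a load on stage 1's tap.
Stage 1's lower leg becomes R2‖(R3+R4) = 258.9 Ω, so V_mid = 22.8 × 258.9/438.9 = 13.45 V.
Stage 2 is itself unloaded: V_out = V_mid × R4/(R3+R4) = 13.45 × 150/270.0 = 7.47 V.

V_out ≈ 7.47 V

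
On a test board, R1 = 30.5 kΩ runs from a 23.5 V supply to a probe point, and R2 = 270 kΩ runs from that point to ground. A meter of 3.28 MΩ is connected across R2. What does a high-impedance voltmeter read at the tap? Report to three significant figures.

The load sits in parallel with R2: R2‖R_L = (270 × 3280) / (270 + 3280) = 249.5 kΩ.
V_out = 23.5 × 249.5 / (30.5 + 249.5) = 23.5 × 249.5/280.0 = 20.9 V.
(Unloaded it would have been 21.1 V.)

V_out ≈ 20.9 V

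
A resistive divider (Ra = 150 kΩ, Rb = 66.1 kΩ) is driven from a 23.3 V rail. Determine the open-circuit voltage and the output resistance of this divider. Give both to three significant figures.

V_th is the open-circuit tap voltage: 23.3 × 66.1/(150 + 66.1) = 7.13 V.
With the supply zeroed, Ra and Rb appear in parallel from the tap: R_th = Ra‖Rb = (150 × 66.1)/216.1 = 45.9 kΩ.

V_th = 7.13 V, R_th = 45.9 kΩ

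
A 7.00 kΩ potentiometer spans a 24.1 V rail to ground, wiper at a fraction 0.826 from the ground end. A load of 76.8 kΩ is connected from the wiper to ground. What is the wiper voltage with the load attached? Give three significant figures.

The wiper splits the pot into (1−α)R = 1.218 kΩ above and αR = 5.782 kΩ below.
Lower section ‖ load = 5.377 kΩ.
V_wiper = 24.1 × 5.377/(1.218 + 5.377) = 19.6 V.

V ≈ 19.6 V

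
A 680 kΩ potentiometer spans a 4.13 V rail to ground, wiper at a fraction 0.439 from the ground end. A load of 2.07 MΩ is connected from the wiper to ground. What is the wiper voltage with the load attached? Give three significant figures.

V ≈ 1.68 V

The wiper splits the pot into (1−α)R = 381.5 kΩ above and αR = 298.5 kΩ below.
Lower section ‖ load = 260.9 kΩ.
V_wiper = 4.13 × 260.9/(381.5 + 260.9) = 1.68 V.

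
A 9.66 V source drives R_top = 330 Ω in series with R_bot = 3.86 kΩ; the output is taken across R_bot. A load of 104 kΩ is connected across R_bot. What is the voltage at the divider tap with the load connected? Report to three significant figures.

The load sits in parallel with R_bot: R_bot‖R_L = (3860 × 104000) / (3860 + 104000) = 3722 Ω.
V_out = 9.66 × 3722 / (330 + 3722) = 9.66 × 3722/4052 = 8.87 V.

V_out ≈ 8.87 V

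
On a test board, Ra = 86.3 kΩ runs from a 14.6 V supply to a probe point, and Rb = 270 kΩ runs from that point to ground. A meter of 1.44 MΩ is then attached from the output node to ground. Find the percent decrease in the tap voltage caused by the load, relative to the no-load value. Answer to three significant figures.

4.34 %

The divider's output (Thévenin) resistance is Ra‖Rb = 65.40 kΩ.
Fractional drop under load = R_th/(R_th + R_L) = 65.40 / (65.40 + 1440) = 0.04344.
So the output falls by 4.34 %.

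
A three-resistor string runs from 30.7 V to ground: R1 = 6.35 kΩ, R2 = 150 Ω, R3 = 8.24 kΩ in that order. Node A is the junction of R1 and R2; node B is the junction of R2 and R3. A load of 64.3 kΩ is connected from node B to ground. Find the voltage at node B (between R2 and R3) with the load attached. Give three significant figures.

At node B, R3 is in parallel with the load: R3‖R_L = 7304 Ω.
Below node A the resistance is R2 + (R3‖R_L) = 7454 Ω, so V_A = 30.7 × 7454/13800 = 16.58 V.
Then V_B = V_A × (R3‖R_L)/(R2 + R3‖R_L) = 16.58 × 7304/7454 = 16.2 V.

V ≈ 16.2 V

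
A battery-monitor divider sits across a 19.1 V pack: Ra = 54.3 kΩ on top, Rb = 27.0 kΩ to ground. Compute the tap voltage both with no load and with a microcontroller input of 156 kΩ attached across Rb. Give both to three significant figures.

Open-circuit: V = 19.1 × 27.0/(54.3 + 27.0) = 6.34 V.
With the load, Rb becomes Rb‖R_L = 23.02 kΩ, so V = 19.1 × 23.02/77.32 = 5.69 V.

Unloaded: 6.34 V; loaded: 5.69 V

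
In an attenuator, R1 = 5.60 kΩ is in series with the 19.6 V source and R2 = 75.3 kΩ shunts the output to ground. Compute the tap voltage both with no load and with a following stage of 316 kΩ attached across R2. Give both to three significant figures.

Unloaded: 18.2 V; loaded: 17.9 V

Open-circuit: V = 19.6 × 75.3/(5.60 + 75.3) = 18.2 V.
With the load, R2 becomes R2‖R_L = 60.81 kΩ, so V = 19.6 × 60.81/66.41 = 17.9 V.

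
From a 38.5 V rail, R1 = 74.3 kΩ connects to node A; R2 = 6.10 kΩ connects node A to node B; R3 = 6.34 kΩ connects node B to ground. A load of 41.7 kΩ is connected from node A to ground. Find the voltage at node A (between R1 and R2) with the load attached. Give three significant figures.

Below node A the series string R2+R3 = 12.44 kΩ sits in parallel with the 41.7 kΩ load: 9.582 kΩ.
V_A = 38.5 × 9.582/(74.3 + 9.582) = 4.40 V.

V ≈ 4.40 V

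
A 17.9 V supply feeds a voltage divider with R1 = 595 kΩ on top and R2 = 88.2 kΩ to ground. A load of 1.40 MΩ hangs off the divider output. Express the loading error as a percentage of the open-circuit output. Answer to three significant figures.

5.20 %

The divider's output (Thévenin) resistance is R1‖R2 = 76.81 kΩ.
Fractional drop under load = R_th/(R_th + R_L) = 76.81 / (76.81 + 1400) = 0.05201.
So the output falls by 5.20 %.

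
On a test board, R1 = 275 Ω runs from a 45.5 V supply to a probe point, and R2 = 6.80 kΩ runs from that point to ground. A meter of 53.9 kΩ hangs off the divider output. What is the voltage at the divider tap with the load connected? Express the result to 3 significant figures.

The load sits in parallel with R2: R2‖R_L = (6800 × 53900) / (6800 + 53900) = 6038 Ω.
V_out = 45.5 × 6038 / (275 + 6038) = 45.5 × 6038/6313 = 43.5 V.

V_out ≈ 43.5 V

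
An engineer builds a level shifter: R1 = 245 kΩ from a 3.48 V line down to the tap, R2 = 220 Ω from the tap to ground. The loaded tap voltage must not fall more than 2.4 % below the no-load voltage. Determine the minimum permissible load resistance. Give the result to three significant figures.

R_L(min) ≈ 8.94 kΩ

Output resistance R_th = R1‖R2 = (245000 × 220)/245200 = 219.8 Ω.
The fractional drop is R_th/(R_th + R_L); requiring this ≤ 0.0240 gives R_L ≥ R_th(1/0.0240 − 1) = 219.8 × 40.67 = 8.94 kΩ.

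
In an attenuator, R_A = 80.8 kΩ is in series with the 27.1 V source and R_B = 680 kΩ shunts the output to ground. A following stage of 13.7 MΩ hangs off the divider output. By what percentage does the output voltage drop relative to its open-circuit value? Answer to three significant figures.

0.524 %

The divider's output (Thévenin) resistance is R_A‖R_B = 72.22 kΩ.
Fractional drop under load = R_th/(R_th + R_L) = 72.22 / (72.22 + 13700) = 0.005244.
So the output falls by 0.524 %.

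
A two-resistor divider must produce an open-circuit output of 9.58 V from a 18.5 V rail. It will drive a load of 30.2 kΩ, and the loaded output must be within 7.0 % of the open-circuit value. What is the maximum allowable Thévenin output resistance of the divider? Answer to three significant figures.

R_th ≤ 2.27 kΩ

Loading drop = R_th/(R_th + R_L) ≤ 0.0700, so R_th ≤ R_L · ε/(1−ε) = 30.2 kΩ × 0.0700/0.9300 = 2.27 kΩ.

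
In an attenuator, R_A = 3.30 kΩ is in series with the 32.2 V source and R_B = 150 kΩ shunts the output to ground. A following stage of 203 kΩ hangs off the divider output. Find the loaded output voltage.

The load sits in parallel with R_B: R_B‖R_L = (150 × 203) / (150 + 203) = 86.26 kΩ.
V_out = 32.2 × 86.26 / (3.30 + 86.26) = 32.2 × 86.26/89.56 = 31.0 V.

V_out ≈ 31.0 V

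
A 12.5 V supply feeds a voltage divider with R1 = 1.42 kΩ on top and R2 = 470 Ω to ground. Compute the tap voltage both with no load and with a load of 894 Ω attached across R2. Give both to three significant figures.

Open-circuit: V = 12.5 × 470/(1420 + 470) = 3.11 V.
With the load, R2 becomes R2‖R_L = 308.0 Ω, so V = 12.5 × 308.0/1728 = 2.23 V.

Unloaded: 3.11 V; loaded: 2.23 V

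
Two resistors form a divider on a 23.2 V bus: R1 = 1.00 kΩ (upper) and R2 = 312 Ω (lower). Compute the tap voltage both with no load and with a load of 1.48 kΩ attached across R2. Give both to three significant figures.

Open-circuit: V = 23.2 × 312/(1000 + 312) = 5.52 V.
With the load, R2 becomes R2‖R_L = 257.7 Ω, so V = 23.2 × 257.7/1258 = 4.75 V.

Unloaded: 5.52 V; loaded: 4.75 V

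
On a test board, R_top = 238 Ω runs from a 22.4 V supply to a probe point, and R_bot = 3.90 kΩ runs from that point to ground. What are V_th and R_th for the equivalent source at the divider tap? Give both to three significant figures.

V_th is the open-circuit tap voltage: 22.4 × 3900/(238 + 3900) = 21.1 V.
With the supply zeroed, R_top and R_bot appear in parallel from the tap: R_th = R_top‖R_bot = (238 × 3900)/4138 = 224 Ω.

V_th = 21.1 V, R_th = 224 Ω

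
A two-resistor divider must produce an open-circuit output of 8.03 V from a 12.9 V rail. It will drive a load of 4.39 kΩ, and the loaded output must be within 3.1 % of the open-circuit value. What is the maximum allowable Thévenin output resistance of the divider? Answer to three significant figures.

Loading drop = R_th/(R_th + R_L) ≤ 0.0310, so R_th ≤ R_L · ε/(1−ε) = 4.39 kΩ × 0.0310/0.9690 = 140 Ω.
(Any R1, R2 with R2/(R1+R2) = 0.622 and R1‖R2 ≤ 140 Ω will meet the spec.)

R_th ≤ 140 Ω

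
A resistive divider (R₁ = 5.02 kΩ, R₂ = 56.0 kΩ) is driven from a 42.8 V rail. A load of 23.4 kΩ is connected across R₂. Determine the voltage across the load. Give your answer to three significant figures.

The load sits in parallel with R₂: R₂‖R_L = (56.0 × 23.4) / (56.0 + 23.4) = 16.50 kΩ.
V_out = 42.8 × 16.50 / (5.02 + 16.50) = 42.8 × 16.50/21.52 = 32.8 V.

V_out ≈ 32.8 V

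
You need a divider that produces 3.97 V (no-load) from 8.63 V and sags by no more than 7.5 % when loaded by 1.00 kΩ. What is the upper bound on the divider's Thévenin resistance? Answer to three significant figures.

R_th ≤ 81.1 Ω

Loading drop = R_th/(R_th + R_L) ≤ 0.0750, so R_th ≤ R_L · ε/(1−ε) = 1.00 kΩ × 0.0750/0.9250 = 81.1 Ω.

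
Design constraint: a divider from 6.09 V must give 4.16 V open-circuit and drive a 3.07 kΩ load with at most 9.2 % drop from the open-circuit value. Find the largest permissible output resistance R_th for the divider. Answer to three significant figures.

R_th ≤ 311 Ω

Loading drop = R_th/(R_th + R_L) ≤ 0.0920, so R_th ≤ R_L · ε/(1−ε) = 3.07 kΩ × 0.0920/0.9080 = 311 Ω.
(Any R1, R2 with R2/(R1+R2) = 0.683 and R1‖R2 ≤ 311 Ω will meet the spec.)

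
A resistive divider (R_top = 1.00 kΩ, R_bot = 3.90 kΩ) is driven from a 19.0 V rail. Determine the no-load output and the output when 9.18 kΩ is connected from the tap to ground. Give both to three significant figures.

Open-circuit: V = 19.0 × 3.90/(1.00 + 3.90) = 15.1 V.
With the load, R_bot becomes R_bot‖R_L = 2.737 kΩ, so V = 19.0 × 2.737/3.737 = 13.9 V.

Unloaded: 15.1 V; loaded: 13.9 V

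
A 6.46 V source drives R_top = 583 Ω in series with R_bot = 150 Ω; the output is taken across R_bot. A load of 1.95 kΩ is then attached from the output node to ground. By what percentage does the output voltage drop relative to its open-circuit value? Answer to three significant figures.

5.77 %

The divider's output (Thévenin) resistance is R_top‖R_bot = 119.3 Ω.
Fractional drop under load = R_th/(R_th + R_L) = 119.3 / (119.3 + 1950) = 0.05765.
So the output falls by 5.77 %.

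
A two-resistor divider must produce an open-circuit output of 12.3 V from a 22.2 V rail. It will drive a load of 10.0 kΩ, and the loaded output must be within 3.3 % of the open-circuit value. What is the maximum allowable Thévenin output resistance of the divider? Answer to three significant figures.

R_th ≤ 341 Ω

Loading drop = R_th/(R_th + R_L) ≤ 0.0330, so R_th ≤ R_L · ε/(1−ε) = 10.0 kΩ × 0.0330/0.9670 = 341 Ω.
(Any R1, R2 with R2/(R1+R2) = 0.554 and R1‖R2 ≤ 341 Ω will meet the spec.)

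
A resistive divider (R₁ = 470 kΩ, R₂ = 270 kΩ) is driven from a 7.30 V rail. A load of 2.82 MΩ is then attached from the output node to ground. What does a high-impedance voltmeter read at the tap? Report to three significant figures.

V_out ≈ 2.51 V

The load sits in parallel with R₂: R₂‖R_L = (270 × 2820) / (270 + 2820) = 246.4 kΩ.
V_out = 7.30 × 246.4 / (470 + 246.4) = 7.30 × 246.4/716.4 = 2.51 V.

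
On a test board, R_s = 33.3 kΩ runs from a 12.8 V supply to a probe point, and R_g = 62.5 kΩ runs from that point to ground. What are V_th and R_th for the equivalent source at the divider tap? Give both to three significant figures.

V_th = 8.35 V, R_th = 21.7 kΩ

V_th is the open-circuit tap voltage: 12.8 × 62.5/(33.3 + 62.5) = 8.35 V.
With the supply zeroed, R_s and R_g appear in parallel from the tap: R_th = R_s‖R_g = (33.3 × 62.5)/95.80 = 21.7 kΩ.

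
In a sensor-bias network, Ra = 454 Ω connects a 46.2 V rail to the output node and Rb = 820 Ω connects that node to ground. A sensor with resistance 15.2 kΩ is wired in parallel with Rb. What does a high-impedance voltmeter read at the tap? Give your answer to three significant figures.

V_out ≈ 29.2 V

The load sits in parallel with Rb: Rb‖R_L = (820 × 15200) / (820 + 15200) = 778.0 Ω.
V_out = 46.2 × 778.0 / (454 + 778.0) = 46.2 × 778.0/1232 = 29.2 V.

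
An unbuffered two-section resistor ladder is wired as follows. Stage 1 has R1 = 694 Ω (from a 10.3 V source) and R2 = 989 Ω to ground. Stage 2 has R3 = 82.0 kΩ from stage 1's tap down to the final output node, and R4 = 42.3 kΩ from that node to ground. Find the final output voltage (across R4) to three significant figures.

Stage 2 presents R3+R4 = 124300 Ω as a load on stage 1's tap.
Stage 1's lower leg becomes R2‖(R3+R4) = 981.2 Ω, so V_mid = 10.3 × 981.2/1675 = 6.033 V.
Stage 2 is itself unloaded: V_out = V_mid × R4/(R3+R4) = 6.033 × 42300/124300 = 2.05 V.

V_out ≈ 2.05 V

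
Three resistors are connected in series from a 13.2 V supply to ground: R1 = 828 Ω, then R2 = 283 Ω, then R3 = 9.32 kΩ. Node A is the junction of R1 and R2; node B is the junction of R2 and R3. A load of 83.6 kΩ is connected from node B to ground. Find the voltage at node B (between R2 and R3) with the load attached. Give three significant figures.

At node B, R3 is in parallel with the load: R3‖R_L = 8385 Ω.
Below node A the resistance is R2 + (R3‖R_L) = 8668 Ω, so V_A = 13.2 × 8668/9496 = 12.05 V.
Then V_B = V_A × (R3‖R_L)/(R2 + R3‖R_L) = 12.05 × 8385/8668 = 11.7 V.

V ≈ 11.7 V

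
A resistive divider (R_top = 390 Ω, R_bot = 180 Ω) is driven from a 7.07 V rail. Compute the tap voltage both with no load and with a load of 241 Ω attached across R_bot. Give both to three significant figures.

Unloaded: 2.23 V; loaded: 1.48 V

Open-circuit: V = 7.07 × 180/(390 + 180) = 2.23 V.
With the load, R_bot becomes R_bot‖R_L = 103.0 Ω, so V = 7.07 × 103.0/493.0 = 1.48 V.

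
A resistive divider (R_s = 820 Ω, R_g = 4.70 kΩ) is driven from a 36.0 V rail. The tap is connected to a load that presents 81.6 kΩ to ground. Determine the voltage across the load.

V_out ≈ 30.4 V

The load sits in parallel with R_g: R_g‖R_L = (4700 × 81600) / (4700 + 81600) = 4444 Ω.
V_out = 36.0 × 4444 / (820 + 4444) = 36.0 × 4444/5264 = 30.4 V.
(Unloaded it would have been 30.7 V.)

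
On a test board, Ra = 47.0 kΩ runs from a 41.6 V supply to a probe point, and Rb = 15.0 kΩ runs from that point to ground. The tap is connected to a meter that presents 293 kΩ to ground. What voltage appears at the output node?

V_out ≈ 9.69 V

The load sits in parallel with Rb: Rb‖R_L = (15.0 × 293) / (15.0 + 293) = 14.27 kΩ.
V_out = 41.6 × 14.27 / (47.0 + 14.27) = 41.6 × 14.27/61.27 = 9.69 V.
(Unloaded it would have been 10.1 V.)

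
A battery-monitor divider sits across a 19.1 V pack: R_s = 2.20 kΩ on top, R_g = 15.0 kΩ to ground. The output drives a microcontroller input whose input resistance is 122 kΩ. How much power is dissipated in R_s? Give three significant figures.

P ≈ 3.32 mW

Total resistance from the source is R_s + (R_g‖R_L) = 15.56 kΩ, so I = 19.1/15.56 kΩ = 1.228 mA.
P = I²·R_s = (1.228 mA)² × 2.20 kΩ = 3.32 mW.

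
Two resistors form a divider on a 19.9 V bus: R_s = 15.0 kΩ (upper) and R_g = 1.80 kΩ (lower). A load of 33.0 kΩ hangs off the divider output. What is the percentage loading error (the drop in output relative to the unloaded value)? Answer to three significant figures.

4.64 %

The divider's output (Thévenin) resistance is R_s‖R_g = 1.607 kΩ.
Fractional drop under load = R_th/(R_th + R_L) = 1.607 / (1.607 + 33.0) = 0.04644.
So the output falls by 4.64 %.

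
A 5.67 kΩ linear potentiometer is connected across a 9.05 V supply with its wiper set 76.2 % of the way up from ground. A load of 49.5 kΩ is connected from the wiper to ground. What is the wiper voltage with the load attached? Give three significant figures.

V ≈ 6.76 V

The wiper splits the pot into (1−α)R = 1.349 kΩ above and αR = 4.321 kΩ below.
Lower section ‖ load = 3.974 kΩ.
V_wiper = 9.05 × 3.974/(1.349 + 3.974) = 6.76 V.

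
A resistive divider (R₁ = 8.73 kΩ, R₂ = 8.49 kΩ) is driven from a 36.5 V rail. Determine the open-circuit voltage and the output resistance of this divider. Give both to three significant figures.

V_th = 18.0 V, R_th = 4.30 kΩ

V_th is the open-circuit tap voltage: 36.5 × 8.49/(8.73 + 8.49) = 18.0 V.
With the supply zeroed, R₁ and R₂ appear in parallel from the tap: R_th = R₁‖R₂ = (8.73 × 8.49)/17.22 = 4.30 kΩ.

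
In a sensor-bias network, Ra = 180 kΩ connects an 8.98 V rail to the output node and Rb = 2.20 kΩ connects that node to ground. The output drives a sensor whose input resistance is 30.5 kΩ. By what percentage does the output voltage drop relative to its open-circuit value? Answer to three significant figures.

6.65 %

The divider's output (Thévenin) resistance is Ra‖Rb = 2.173 kΩ.
Fractional drop under load = R_th/(R_th + R_L) = 2.173 / (2.173 + 30.5) = 0.06652.
So the output falls by 6.65 %.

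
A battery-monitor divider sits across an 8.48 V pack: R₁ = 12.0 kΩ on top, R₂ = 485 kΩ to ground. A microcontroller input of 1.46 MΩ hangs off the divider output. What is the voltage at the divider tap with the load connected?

The load sits in parallel with R₂: R₂‖R_L = (485 × 1460) / (485 + 1460) = 364.1 kΩ.
V_out = 8.48 × 364.1 / (12.0 + 364.1) = 8.48 × 364.1/376.1 = 8.21 V.

V_out ≈ 8.21 V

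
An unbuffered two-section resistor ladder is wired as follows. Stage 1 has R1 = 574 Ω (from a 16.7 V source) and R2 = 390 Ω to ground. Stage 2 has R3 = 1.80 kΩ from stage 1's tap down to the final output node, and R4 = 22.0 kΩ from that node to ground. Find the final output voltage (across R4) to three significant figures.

Stage 2 presents R3+R4 = 23800 Ω as a load on stage 1's tap.
Stage 1's lower leg becomes R2‖(R3+R4) = 383.7 Ω, so V_mid = 16.7 × 383.7/957.7 = 6.691 V.
Stage 2 is itself unloaded: V_out = V_mid × R4/(R3+R4) = 6.691 × 22000/23800 = 6.18 V.

V_out ≈ 6.18 V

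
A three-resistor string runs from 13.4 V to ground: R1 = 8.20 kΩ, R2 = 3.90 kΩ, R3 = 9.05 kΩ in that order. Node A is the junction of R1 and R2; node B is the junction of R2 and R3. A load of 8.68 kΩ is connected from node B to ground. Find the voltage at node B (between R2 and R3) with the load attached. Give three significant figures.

At node B, R3 is in parallel with the load: R3‖R_L = 4.431 kΩ.
Below node A the resistance is R2 + (R3‖R_L) = 8.331 kΩ, so V_A = 13.4 × 8.331/16.53 = 6.753 V.
Then V_B = V_A × (R3‖R_L)/(R2 + R3‖R_L) = 6.753 × 4.431/8.331 = 3.59 V.

V ≈ 3.59 V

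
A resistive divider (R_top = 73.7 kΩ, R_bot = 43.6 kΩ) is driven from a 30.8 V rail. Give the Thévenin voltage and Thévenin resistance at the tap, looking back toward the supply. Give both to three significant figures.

V_th = 11.4 V, R_th = 27.4 kΩ

V_th is the open-circuit tap voltage: 30.8 × 43.6/(73.7 + 43.6) = 11.4 V.
With the supply zeroed, R_top and R_bot appear in parallel from the tap: R_th = R_top‖R_bot = (73.7 × 43.6)/117.3 = 27.4 kΩ.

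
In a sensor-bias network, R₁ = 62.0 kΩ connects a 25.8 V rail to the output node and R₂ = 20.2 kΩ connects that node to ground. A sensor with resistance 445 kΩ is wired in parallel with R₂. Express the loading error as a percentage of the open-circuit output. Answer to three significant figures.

The divider's output (Thévenin) resistance is R₁‖R₂ = 15.24 kΩ.
Fractional drop under load = R_th/(R_th + R_L) = 15.24 / (15.24 + 445) = 0.03310.
So the output falls by 3.31 %.

3.31 %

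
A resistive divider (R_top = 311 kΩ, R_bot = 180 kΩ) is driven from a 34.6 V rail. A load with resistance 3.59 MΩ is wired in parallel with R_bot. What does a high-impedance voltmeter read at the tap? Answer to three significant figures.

The load sits in parallel with R_bot: R_bot‖R_L = (180 × 3590) / (180 + 3590) = 171.4 kΩ.
V_out = 34.6 × 171.4 / (311 + 171.4) = 34.6 × 171.4/482.4 = 12.3 V.

V_out ≈ 12.3 V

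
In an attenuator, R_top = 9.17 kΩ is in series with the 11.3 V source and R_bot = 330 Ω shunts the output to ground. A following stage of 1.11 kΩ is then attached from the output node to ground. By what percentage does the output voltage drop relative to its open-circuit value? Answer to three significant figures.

22.3 %

Unloaded V = 11.3 × 330/9500 = 0.3925 V.
Loaded: R_bot‖R_L = 254.4 Ω, giving V = 11.3 × 254.4/9424 = 0.3050 V.
Drop = (0.3925 − 0.3050) / 0.3925 = 22.3 %.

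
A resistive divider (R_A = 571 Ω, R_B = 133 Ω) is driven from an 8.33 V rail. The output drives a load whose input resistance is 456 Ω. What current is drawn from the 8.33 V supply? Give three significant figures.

I ≈ 12.4 mA

R_B‖R_L = 103.0 Ω, so the source sees R_A + R_B‖R_L = 674.0 Ω.
I = 8.33 V / 674.0 Ω = 12.4 mA.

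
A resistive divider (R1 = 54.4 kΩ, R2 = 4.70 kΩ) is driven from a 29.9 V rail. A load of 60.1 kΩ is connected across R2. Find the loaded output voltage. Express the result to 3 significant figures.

The load sits in parallel with R2: R2‖R_L = (4.70 × 60.1) / (4.70 + 60.1) = 4.359 kΩ.
V_out = 29.9 × 4.359 / (54.4 + 4.359) = 29.9 × 4.359/58.76 = 2.22 V.

V_out ≈ 2.22 V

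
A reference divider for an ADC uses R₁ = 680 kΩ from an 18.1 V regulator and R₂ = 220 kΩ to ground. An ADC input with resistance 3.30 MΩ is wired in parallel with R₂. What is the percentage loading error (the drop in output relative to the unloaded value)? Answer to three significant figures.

The divider's output (Thévenin) resistance is R₁‖R₂ = 166.2 kΩ.
Fractional drop under load = R_th/(R_th + R_L) = 166.2 / (166.2 + 3300) = 0.04795.
So the output falls by 4.80 %.

4.80 %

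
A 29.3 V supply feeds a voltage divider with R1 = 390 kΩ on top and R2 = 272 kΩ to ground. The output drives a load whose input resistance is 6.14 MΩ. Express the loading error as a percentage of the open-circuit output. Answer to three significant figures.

2.54 %

The divider's output (Thévenin) resistance is R1‖R2 = 160.2 kΩ.
Fractional drop under load = R_th/(R_th + R_L) = 160.2 / (160.2 + 6140) = 0.02543.
So the output falls by 2.54 %.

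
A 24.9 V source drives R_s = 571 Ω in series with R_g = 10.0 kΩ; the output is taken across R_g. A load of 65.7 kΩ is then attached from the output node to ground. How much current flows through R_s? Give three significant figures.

I ≈ 2.69 mA

R_g‖R_L = 8679 Ω, so the source sees R_s + R_g‖R_L = 9250 Ω.
I = 24.9 V / 9250 Ω = 2.69 mA.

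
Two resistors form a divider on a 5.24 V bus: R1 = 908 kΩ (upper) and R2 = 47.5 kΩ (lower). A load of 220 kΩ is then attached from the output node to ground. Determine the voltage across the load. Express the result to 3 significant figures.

The load sits in parallel with R2: R2‖R_L = (47.5 × 220) / (47.5 + 220) = 39.07 kΩ.
V_out = 5.24 × 39.07 / (908 + 39.07) = 5.24 × 39.07/947.1 = 0.216 V.
(Unloaded it would have been 0.260 V.)

V_out ≈ 0.216 V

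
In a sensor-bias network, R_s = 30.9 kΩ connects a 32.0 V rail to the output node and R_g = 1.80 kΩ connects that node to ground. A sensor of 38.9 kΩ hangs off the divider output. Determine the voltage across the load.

The load sits in parallel with R_g: R_g‖R_L = (1.80 × 38.9) / (1.80 + 38.9) = 1.720 kΩ.
V_out = 32.0 × 1.720 / (30.9 + 1.720) = 32.0 × 1.720/32.62 = 1.69 V.
(Unloaded it would have been 1.76 V.)

V_out ≈ 1.69 V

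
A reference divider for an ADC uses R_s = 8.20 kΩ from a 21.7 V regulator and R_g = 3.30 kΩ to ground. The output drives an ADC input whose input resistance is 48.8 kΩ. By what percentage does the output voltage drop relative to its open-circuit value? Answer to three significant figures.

The divider's output (Thévenin) resistance is R_s‖R_g = 2.353 kΩ.
Fractional drop under load = R_th/(R_th + R_L) = 2.353 / (2.353 + 48.8) = 0.04600.
So the output falls by 4.60 %.

4.60 %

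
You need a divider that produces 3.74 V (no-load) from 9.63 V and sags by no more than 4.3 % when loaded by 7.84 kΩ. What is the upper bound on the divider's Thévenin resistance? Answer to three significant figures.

Loading drop = R_th/(R_th + R_L) ≤ 0.0430, so R_th ≤ R_L · ε/(1−ε) = 7.84 kΩ × 0.0430/0.9570 = 352 Ω.
(Any R1, R2 with R2/(R1+R2) = 0.388 and R1‖R2 ≤ 352 Ω will meet the spec.)

R_th ≤ 352 Ω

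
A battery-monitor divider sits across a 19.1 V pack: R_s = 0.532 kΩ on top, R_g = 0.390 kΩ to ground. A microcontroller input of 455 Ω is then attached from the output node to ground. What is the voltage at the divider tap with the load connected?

V_out ≈ 5.41 V

The load sits in parallel with R_g: R_g‖R_L = (390 × 455) / (390 + 455) = 210.0 Ω.
V_out = 19.1 × 210.0 / (532 + 210.0) = 19.1 × 210.0/742.0 = 5.41 V.
(Unloaded it would have been 8.08 V.)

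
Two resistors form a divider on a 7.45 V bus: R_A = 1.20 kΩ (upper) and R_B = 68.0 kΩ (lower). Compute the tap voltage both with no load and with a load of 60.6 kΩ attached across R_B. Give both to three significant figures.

Open-circuit: V = 7.45 × 68.0/(1.20 + 68.0) = 7.32 V.
With the load, R_B becomes R_B‖R_L = 32.04 kΩ, so V = 7.45 × 32.04/33.24 = 7.18 V.

Unloaded: 7.32 V; loaded: 7.18 V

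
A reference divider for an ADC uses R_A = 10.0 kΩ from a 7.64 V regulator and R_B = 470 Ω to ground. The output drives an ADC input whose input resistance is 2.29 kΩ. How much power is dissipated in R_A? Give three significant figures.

Total resistance from the source is R_A + (R_B‖R_L) = 10390 Ω, so I = 7.64/10390 Ω = 0.7353 mA.
P = I²·R_A = (0.7353 mA)² × 10.0 kΩ = 5.41 mW.

P ≈ 5.41 mW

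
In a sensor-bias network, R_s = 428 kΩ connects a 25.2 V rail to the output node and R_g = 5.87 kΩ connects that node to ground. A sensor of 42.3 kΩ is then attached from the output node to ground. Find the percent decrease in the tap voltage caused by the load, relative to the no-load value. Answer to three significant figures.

12.0 %

The divider's output (Thévenin) resistance is R_s‖R_g = 5.791 kΩ.
Fractional drop under load = R_th/(R_th + R_L) = 5.791 / (5.791 + 42.3) = 0.1204.
So the output falls by 12.0 %.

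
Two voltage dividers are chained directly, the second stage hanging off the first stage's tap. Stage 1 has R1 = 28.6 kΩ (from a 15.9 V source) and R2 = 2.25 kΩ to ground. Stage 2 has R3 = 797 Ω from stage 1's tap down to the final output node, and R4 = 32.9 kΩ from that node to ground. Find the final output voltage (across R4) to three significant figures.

Stage 2 presents R3+R4 = 33700 Ω as a load on stage 1's tap.
Stage 1's lower leg becomes R2‖(R3+R4) = 2109 Ω, so V_mid = 15.9 × 2109/30710 = 1.092 V.
Stage 2 is itself unloaded: V_out = V_mid × R4/(R3+R4) = 1.092 × 32900/33700 = 1.07 V.

V_out ≈ 1.07 V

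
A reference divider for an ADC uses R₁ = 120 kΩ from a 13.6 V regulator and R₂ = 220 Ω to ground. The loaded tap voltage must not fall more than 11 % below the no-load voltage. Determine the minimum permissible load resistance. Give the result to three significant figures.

R_L(min) ≈ 1.78 kΩ

Output resistance R_th = R₁‖R₂ = (120000 × 220)/120200 = 219.6 Ω.
The fractional drop is R_th/(R_th + R_L); requiring this ≤ 0.110 gives R_L ≥ R_th(1/0.110 − 1) = 219.6 × 8.091 = 1.78 kΩ.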